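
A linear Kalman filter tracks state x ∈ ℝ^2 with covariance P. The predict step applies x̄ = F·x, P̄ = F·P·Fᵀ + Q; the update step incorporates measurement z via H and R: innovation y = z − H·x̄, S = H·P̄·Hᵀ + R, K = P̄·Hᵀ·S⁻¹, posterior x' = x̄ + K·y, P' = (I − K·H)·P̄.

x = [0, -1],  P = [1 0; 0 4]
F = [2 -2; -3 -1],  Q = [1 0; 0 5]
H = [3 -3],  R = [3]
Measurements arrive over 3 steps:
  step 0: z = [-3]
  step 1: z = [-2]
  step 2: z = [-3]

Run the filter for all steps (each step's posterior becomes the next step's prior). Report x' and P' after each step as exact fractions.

step 0: x̄ = F·x = [2, 1]
step 0: P̄ = F·P·Fᵀ + Q = [21 2; 2 18]
step 0: y = z − H·x̄ = [-6]
step 0: S = H·P̄·Hᵀ + R = [318]
step 0: K = P̄·Hᵀ·S⁻¹ = [19/106; -8/53]
step 0: x' = x̄ + K·y = [49/53, 101/53]
step 0: P' = (I − K·H)·P̄ = [1143/106 562/53; 562/53 570/53]
step 1: x̄ = F·x = [-104/53, -248/53]
step 1: P̄ = F·P·Fᵀ + Q = [123/53 -41/53; -41/53 18701/106]
step 1: y = z − H·x̄ = [-538/53]
step 1: S = H·P̄·Hᵀ + R = [172317/106]
step 1: K = P̄·Hᵀ·S⁻¹ = [328/57439; -18783/57439]
step 1: x' = x̄ + K·y = [-116040/57439, -78106/57439]
step 1: P' = (I − K·H)·P̄ = [130257/57439 129929/57439; 129929/57439 148712/57439]
step 2: x̄ = F·x = [-75868/57439, 426226/57439]
step 2: P̄ = F·P·Fᵀ + Q = [133883/57439 35598/57439; 35598/57439 2387794/57439]
step 2: y = z − H·x̄ = [1333965/57439]
step 2: S = H·P̄·Hᵀ + R = [22226646/57439]
step 2: K = P̄·Hᵀ·S⁻¹ = [98285/7408882; -1176098/3704441]
step 2: x' = x̄ + K·y = [-7503409/7408882, 175064/3704441]
step 2: P' = (I − K·H)·P̄ = [16764629/7408882 8333172/3704441; 8333172/3704441 9509270/3704441]

step 0: x' = [49/53, 101/53], P' = [1143/106 562/53; 562/53 570/53]
step 1: x' = [-116040/57439, -78106/57439], P' = [130257/57439 129929/57439; 129929/57439 148712/57439]
step 2: x' = [-7503409/7408882, 175064/3704441], P' = [16764629/7408882 8333172/3704441; 8333172/3704441 9509270/3704441]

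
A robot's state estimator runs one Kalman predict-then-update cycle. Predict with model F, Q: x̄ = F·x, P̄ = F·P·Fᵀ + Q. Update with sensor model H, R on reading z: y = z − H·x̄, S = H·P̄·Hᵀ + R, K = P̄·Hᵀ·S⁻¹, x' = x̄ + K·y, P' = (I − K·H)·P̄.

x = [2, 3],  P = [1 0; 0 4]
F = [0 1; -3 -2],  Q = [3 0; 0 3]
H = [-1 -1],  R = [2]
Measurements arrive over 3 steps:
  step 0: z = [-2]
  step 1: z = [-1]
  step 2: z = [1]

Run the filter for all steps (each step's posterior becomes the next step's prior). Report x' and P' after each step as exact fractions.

step 0: x' = [52/21, -32/21], P' = [146/21 -148/21; -148/21 188/21]
step 1: x' = [1011/782, -519/782], P' = [4501/782 -3863/782; -3863/782 4705/782]
step 2: x' = [833/14146, -16711/14146], P' = [36539/7073 -31924/7073; -31924/7073 40673/7073]

step 0: x̄ = F·x = [3, -12]
step 0: P̄ = F·P·Fᵀ + Q = [7 -8; -8 28]
step 0: y = z − H·x̄ = [-11]
step 0: S = H·P̄·Hᵀ + R = [21]
step 0: K = P̄·Hᵀ·S⁻¹ = [1/21; -20/21]
step 0: x' = x̄ + K·y = [52/21, -32/21]
step 0: P' = (I − K·H)·P̄ = [146/21 -148/21; -148/21 188/21]
step 1: x̄ = F·x = [-32/21, -92/21]
step 1: P̄ = F·P·Fᵀ + Q = [251/21 68/21; 68/21 353/21]
step 1: y = z − H·x̄ = [-145/21]
step 1: S = H·P̄·Hᵀ + R = [782/21]
step 1: K = P̄·Hᵀ·S⁻¹ = [-319/782; -421/782]
step 1: x' = x̄ + K·y = [1011/782, -519/782]
step 1: P' = (I − K·H)·P̄ = [4501/782 -3863/782; -3863/782 4705/782]
step 2: x̄ = F·x = [-519/782, -1995/782]
step 2: P̄ = F·P·Fᵀ + Q = [7051/782 2179/782; 2179/782 15319/782]
step 2: y = z − H·x̄ = [-866/391]
step 2: S = H·P̄·Hᵀ + R = [14146/391]
step 2: K = P̄·Hᵀ·S⁻¹ = [-4615/14146; -8749/14146]
step 2: x' = x̄ + K·y = [833/14146, -16711/14146]
step 2: P' = (I − K·H)·P̄ = [36539/7073 -31924/7073; -31924/7073 40673/7073]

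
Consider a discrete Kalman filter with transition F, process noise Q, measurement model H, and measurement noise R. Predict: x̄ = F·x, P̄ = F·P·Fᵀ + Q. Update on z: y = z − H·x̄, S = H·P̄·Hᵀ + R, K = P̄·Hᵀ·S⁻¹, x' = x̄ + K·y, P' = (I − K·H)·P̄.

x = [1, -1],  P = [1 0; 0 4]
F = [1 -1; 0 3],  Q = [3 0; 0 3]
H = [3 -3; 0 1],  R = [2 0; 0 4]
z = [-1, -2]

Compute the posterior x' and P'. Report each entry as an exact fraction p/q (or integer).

x' = [-34/67, -540/2077]
P' = [104/67 96/67; 96/67 3180/2077]

x̄ = F·x = [2, -3]
P̄ = F·P·Fᵀ + Q = [8 -12; -12 39]
y = z − H·x̄ = [-16, 1]
S = H·P̄·Hᵀ + R = [641 -153; -153 43]
K = P̄·Hᵀ·S⁻¹ = [12/67 24/67; -306/2077 795/2077]
x' = x̄ + K·y = [-34/67, -540/2077]
P' = (I − K·H)·P̄ = [104/67 96/67; 96/67 3180/2077]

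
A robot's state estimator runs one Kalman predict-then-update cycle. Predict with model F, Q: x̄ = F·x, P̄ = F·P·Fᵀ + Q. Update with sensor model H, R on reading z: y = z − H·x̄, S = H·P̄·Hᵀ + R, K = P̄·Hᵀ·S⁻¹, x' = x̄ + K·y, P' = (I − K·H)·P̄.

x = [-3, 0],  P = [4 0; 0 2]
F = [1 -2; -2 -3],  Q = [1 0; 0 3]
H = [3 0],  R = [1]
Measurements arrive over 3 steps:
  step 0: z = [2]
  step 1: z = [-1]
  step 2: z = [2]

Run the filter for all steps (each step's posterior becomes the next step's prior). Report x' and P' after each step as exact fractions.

step 0: x' = [75/118, 420/59], P' = [13/118 2/59; 2/59 2111/59]
step 1: x' = [-52614/153145, -88566/30629], P' = [17003/153145 5062/30629; 5062/30629 209096/30629]
step 2: x' = [26338014/38410597, 90507390/38410597], P' = [4250828/38410597 6264184/38410597; 6264184/38410597 262386683/38410597]

step 0: x̄ = F·x = [-3, 6]
step 0: P̄ = F·P·Fᵀ + Q = [13 4; 4 37]
step 0: y = z − H·x̄ = [11]
step 0: S = H·P̄·Hᵀ + R = [118]
step 0: K = P̄·Hᵀ·S⁻¹ = [39/118; 6/59]
step 0: x' = x̄ + K·y = [75/118, 420/59]
step 0: P' = (I − K·H)·P̄ = [13/118 2/59; 2/59 2111/59]
step 1: x̄ = F·x = [-1605/118, -1335/59]
step 1: P̄ = F·P·Fᵀ + Q = [17003/118 12655/59; 12655/59 19226/59]
step 1: y = z − H·x̄ = [4697/118]
step 1: S = H·P̄·Hᵀ + R = [153145/118]
step 1: K = P̄·Hᵀ·S⁻¹ = [51009/153145; 15186/30629]
step 1: x' = x̄ + K·y = [-52614/153145, -88566/30629]
step 1: P' = (I − K·H)·P̄ = [17003/153145 5062/30629; 5062/30629 209096/30629]
step 2: x̄ = F·x = [833046/153145, 1433718/153145]
step 2: P̄ = F·P·Fᵀ + Q = [4250828/153145 6264184/153145; 6264184/153145 10240487/153145]
step 2: y = z − H·x̄ = [-2192848/153145]
step 2: S = H·P̄·Hᵀ + R = [38410597/153145]
step 2: K = P̄·Hᵀ·S⁻¹ = [12752484/38410597; 18792552/38410597]
step 2: x' = x̄ + K·y = [26338014/38410597, 90507390/38410597]
step 2: P' = (I − K·H)·P̄ = [4250828/38410597 6264184/38410597; 6264184/38410597 262386683/38410597]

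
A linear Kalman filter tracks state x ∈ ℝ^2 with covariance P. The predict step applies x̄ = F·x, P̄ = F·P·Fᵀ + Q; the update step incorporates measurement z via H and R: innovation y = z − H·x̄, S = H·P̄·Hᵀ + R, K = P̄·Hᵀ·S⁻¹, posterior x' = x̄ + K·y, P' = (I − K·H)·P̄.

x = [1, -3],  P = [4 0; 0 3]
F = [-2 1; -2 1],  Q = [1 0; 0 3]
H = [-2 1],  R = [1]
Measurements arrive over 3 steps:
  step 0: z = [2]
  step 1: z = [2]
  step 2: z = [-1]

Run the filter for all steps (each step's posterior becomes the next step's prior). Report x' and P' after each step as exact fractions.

step 0: x' = [-8/3, -29/9], P' = [11/3 59/9; 59/9 338/27]
step 1: x' = [91/121, 67/22], P' = [119/121 18/11; 18/11 7/2]
step 2: x' = [979/717, 3592/2151], P' = [227/239 1129/717; 1129/717 7285/2151]

step 0: x̄ = F·x = [-5, -5]
step 0: P̄ = F·P·Fᵀ + Q = [20 19; 19 22]
step 0: y = z − H·x̄ = [-3]
step 0: S = H·P̄·Hᵀ + R = [27]
step 0: K = P̄·Hᵀ·S⁻¹ = [-7/9; -16/27]
step 0: x' = x̄ + K·y = [-8/3, -29/9]
step 0: P' = (I − K·H)·P̄ = [11/3 59/9; 59/9 338/27]
step 1: x̄ = F·x = [19/9, 19/9]
step 1: P̄ = F·P·Fᵀ + Q = [53/27 26/27; 26/27 107/27]
step 1: y = z − H·x̄ = [37/9]
step 1: S = H·P̄·Hᵀ + R = [242/27]
step 1: K = P̄·Hᵀ·S⁻¹ = [-40/121; 5/22]
step 1: x' = x̄ + K·y = [91/121, 67/22]
step 1: P' = (I − K·H)·P̄ = [119/121 18/11; 18/11 7/2]
step 2: x̄ = F·x = [373/242, 373/242]
step 2: P̄ = F·P·Fᵀ + Q = [457/242 215/242; 215/242 941/242]
step 2: y = z − H·x̄ = [131/242]
step 2: S = H·P̄·Hᵀ + R = [2151/242]
step 2: K = P̄·Hᵀ·S⁻¹ = [-233/717; 511/2151]
step 2: x' = x̄ + K·y = [979/717, 3592/2151]
step 2: P' = (I − K·H)·P̄ = [227/239 1129/717; 1129/717 7285/2151]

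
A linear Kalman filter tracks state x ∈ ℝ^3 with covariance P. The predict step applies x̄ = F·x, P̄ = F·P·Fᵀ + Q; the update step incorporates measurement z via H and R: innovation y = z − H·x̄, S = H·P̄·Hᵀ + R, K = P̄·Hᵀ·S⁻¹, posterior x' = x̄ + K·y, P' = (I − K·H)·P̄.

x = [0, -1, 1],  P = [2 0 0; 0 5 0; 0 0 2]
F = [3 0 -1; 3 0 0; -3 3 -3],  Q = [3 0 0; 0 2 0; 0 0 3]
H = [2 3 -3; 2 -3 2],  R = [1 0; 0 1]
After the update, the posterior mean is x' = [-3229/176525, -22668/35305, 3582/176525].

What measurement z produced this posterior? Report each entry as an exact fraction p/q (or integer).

x̄ = F·x = [-1, 0, -6]
P̄ = F·P·Fᵀ + Q = [23 18 -12; 18 20 -18; -12 -18 84]
S = H·P̄·Hᵀ + R = [1713 -838; -838 513]
K = P̄·Hᵀ·S⁻¹ = [42952/176525 59152/176525; 5334/35305 4584/35305; -3366/176525 62634/176525]
x' − x̄ = [173296/176525, -22668/35305, 1062732/176525] = K·y
y = (KᵀK)⁻¹·Kᵀ·(x' − x̄) = [-18, 16]
z = y + H·x̄ = [-18, 16] + [16, -14] = [-2, 2]

z = [-2, 2]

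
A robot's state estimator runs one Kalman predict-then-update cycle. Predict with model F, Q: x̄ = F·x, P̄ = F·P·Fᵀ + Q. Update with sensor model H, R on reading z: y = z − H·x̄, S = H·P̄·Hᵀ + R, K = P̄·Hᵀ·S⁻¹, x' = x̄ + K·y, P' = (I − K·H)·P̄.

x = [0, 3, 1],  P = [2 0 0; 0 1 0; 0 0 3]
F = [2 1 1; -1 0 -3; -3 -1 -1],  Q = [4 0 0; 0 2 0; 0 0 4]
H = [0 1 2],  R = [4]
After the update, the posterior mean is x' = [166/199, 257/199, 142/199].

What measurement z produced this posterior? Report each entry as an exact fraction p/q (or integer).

z = [3]

x̄ = F·x = [4, -3, -4]
P̄ = F·P·Fᵀ + Q = [16 -13 -16; -13 31 15; -16 15 26]
S = H·P̄·Hᵀ + R = [199]
K = P̄·Hᵀ·S⁻¹ = [-45/199; 61/199; 67/199]
x' − x̄ = [-630/199, 854/199, 938/199] = K·y
y = (KᵀK)⁻¹·Kᵀ·(x' − x̄) = [14]
z = y + H·x̄ = [14] + [-11] = [3]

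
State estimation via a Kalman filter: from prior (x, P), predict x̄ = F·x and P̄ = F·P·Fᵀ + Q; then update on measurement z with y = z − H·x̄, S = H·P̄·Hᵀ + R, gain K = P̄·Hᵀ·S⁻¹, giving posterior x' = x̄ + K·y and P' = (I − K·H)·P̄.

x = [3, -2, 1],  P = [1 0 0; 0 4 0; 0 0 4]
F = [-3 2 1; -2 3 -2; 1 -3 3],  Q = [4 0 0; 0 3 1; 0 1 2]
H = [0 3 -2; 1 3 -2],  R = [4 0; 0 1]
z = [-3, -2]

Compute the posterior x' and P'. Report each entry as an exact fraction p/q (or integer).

x̄ = F·x = [-12, -14, 12]
P̄ = F·P·Fᵀ + Q = [33 22 -15; 22 59 -61; -15 -61 75]
y = z − H·x̄ = [63, 76]
S = H·P̄·Hᵀ + R = [1567 1659; 1659 1789]
K = P̄·Hᵀ·S⁻¹ = [-42267/51082 42879/51082; 1186/25541 3483/25541; -18405/51082 7131/51082]
x' = x̄ + K·y = [-17001/51082, -18148/25541, -4575/51082]
P' = (I − K·H)·P̄ = [211947/51082 -1261/25541 80751/51082; -1261/25541 34262/25541 49021/25541; 80751/51082 49021/25541 183873/51082]

x' = [-17001/51082, -18148/25541, -4575/51082]
P' = [211947/51082 -1261/25541 80751/51082; -1261/25541 34262/25541 49021/25541; 80751/51082 49021/25541 183873/51082]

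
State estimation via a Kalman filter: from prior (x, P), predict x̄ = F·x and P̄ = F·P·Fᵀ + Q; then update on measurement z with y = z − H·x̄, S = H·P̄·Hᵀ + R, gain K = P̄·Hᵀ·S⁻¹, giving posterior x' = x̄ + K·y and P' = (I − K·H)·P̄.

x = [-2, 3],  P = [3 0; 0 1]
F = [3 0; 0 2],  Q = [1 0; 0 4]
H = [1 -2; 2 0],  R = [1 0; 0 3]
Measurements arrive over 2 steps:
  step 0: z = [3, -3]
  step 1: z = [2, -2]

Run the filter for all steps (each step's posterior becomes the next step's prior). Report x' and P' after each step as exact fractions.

step 0: x̄ = F·x = [-6, 6]
step 0: P̄ = F·P·Fᵀ + Q = [28 0; 0 8]
step 0: y = z − H·x̄ = [21, 9]
step 0: S = H·P̄·Hᵀ + R = [61 56; 56 115]
step 0: K = P̄·Hᵀ·S⁻¹ = [28/1293 616/1293; -1840/3879 896/3879]
step 0: x' = x̄ + K·y = [-542/431, -2434/1293]
step 0: P' = (I − K·H)·P̄ = [308/431 448/1293; 448/1293 1592/3879]
step 1: x̄ = F·x = [-1626/431, -4868/1293]
step 1: P̄ = F·P·Fᵀ + Q = [3203/431 896/431; 896/431 21884/3879]
step 1: y = z − H·x̄ = [-2272/1293, 2390/431]
step 1: S = H·P̄·Hᵀ + R = [87986/3879 2822/431; 2822/431 14105/431]
step 1: K = P̄·Hᵀ·S⁻¹ = [38097/2713154 612299/1356577; -637028/1356577 299800/1356577]
step 1: x' = x̄ + K·y = [-1755976/1356577, -2325540/1356577]
step 1: P' = (I − K·H)·P̄ = [1836897/2713154 449700/1356577; 449700/1356577 543364/1356577]

step 0: x' = [-542/431, -2434/1293], P' = [308/431 448/1293; 448/1293 1592/3879]
step 1: x' = [-1755976/1356577, -2325540/1356577], P' = [1836897/2713154 449700/1356577; 449700/1356577 543364/1356577]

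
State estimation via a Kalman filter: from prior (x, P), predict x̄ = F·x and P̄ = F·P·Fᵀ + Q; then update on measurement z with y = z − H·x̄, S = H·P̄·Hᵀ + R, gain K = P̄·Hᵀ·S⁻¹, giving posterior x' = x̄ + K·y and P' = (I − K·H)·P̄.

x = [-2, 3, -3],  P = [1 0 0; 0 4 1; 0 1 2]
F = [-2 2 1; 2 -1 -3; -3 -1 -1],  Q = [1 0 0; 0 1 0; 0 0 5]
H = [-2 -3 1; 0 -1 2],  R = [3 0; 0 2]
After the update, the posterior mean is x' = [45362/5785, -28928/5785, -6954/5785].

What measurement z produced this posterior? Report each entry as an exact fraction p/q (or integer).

z = [-1, 2]

x̄ = F·x = [7, 2, 6]
P̄ = F·P·Fᵀ + Q = [27 -25 -7; -25 33 8; -7 8 22]
S = H·P̄·Hᵀ + R = [110 65; 65 91]
K = P̄·Hᵀ·S⁻¹ = [43/445 60/1157; -202/445 159/1157; -96/445 636/1157]
x' − x̄ = [4867/5785, -40498/5785, -41664/5785] = K·y
y = (KᵀK)⁻¹·Kᵀ·(x' − x̄) = [13, -8]
z = y + H·x̄ = [13, -8] + [-14, 10] = [-1, 2]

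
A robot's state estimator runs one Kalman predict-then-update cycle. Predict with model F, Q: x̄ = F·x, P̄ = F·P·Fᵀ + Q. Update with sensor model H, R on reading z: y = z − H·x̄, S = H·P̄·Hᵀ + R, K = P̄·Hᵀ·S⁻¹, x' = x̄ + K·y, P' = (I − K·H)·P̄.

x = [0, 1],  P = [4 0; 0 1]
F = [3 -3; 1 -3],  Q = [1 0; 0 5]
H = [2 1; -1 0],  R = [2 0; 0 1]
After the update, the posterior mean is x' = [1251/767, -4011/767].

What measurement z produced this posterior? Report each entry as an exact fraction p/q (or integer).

x̄ = F·x = [-3, -3]
P̄ = F·P·Fᵀ + Q = [46 21; 21 18]
S = H·P̄·Hᵀ + R = [288 -113; -113 47]
K = P̄·Hᵀ·S⁻¹ = [113/767 -479/767; 447/767 732/767]
x' − x̄ = [3552/767, -1710/767] = K·y
y = (KᵀK)⁻¹·Kᵀ·(x' − x̄) = [6, -6]
z = y + H·x̄ = [6, -6] + [-9, 3] = [-3, -3]

z = [-3, -3]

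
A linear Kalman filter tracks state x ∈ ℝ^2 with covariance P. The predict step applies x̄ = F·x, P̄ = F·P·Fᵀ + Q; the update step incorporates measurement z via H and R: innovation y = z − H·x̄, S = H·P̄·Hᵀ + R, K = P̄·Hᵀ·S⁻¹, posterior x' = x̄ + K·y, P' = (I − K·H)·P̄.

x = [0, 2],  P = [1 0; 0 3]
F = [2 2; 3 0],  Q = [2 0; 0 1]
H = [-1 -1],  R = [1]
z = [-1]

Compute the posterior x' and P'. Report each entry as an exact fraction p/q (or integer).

x̄ = F·x = [4, 0]
P̄ = F·P·Fᵀ + Q = [18 6; 6 10]
y = z − H·x̄ = [3]
S = H·P̄·Hᵀ + R = [41]
K = P̄·Hᵀ·S⁻¹ = [-24/41; -16/41]
x' = x̄ + K·y = [92/41, -48/41]
P' = (I − K·H)·P̄ = [162/41 -138/41; -138/41 154/41]

x' = [92/41, -48/41]
P' = [162/41 -138/41; -138/41 154/41]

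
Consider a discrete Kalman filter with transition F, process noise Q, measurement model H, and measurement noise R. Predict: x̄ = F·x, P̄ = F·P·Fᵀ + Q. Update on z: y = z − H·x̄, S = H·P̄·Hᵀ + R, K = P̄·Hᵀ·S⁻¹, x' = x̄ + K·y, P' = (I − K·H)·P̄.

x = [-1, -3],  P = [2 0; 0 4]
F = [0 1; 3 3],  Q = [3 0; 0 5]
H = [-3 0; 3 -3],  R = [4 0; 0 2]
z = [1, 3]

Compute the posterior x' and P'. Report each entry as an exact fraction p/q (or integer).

x̄ = F·x = [-3, -12]
P̄ = F·P·Fᵀ + Q = [7 12; 12 59]
y = z − H·x̄ = [-8, -24]
S = H·P̄·Hᵀ + R = [67 45; 45 380]
K = P̄·Hᵀ·S⁻¹ = [-1461/4687 -12/4687; -1467/4687 -7827/23435]
x' = x̄ + K·y = [-2085/4687, -34692/23435]
P' = (I − K·H)·P̄ = [1948/4687 1956/4687; 1956/4687 14998/23435]

x' = [-2085/4687, -34692/23435]
P' = [1948/4687 1956/4687; 1956/4687 14998/23435]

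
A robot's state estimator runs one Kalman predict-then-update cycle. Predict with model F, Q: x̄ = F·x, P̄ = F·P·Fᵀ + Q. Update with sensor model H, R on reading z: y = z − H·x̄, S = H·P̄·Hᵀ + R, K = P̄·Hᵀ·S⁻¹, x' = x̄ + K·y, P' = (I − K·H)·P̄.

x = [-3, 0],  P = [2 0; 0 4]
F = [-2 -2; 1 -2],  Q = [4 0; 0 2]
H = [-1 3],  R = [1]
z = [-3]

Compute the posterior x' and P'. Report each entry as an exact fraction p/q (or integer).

x̄ = F·x = [6, -3]
P̄ = F·P·Fᵀ + Q = [28 12; 12 20]
y = z − H·x̄ = [12]
S = H·P̄·Hᵀ + R = [137]
K = P̄·Hᵀ·S⁻¹ = [8/137; 48/137]
x' = x̄ + K·y = [918/137, 165/137]
P' = (I − K·H)·P̄ = [3772/137 1260/137; 1260/137 436/137]

x' = [918/137, 165/137]
P' = [3772/137 1260/137; 1260/137 436/137]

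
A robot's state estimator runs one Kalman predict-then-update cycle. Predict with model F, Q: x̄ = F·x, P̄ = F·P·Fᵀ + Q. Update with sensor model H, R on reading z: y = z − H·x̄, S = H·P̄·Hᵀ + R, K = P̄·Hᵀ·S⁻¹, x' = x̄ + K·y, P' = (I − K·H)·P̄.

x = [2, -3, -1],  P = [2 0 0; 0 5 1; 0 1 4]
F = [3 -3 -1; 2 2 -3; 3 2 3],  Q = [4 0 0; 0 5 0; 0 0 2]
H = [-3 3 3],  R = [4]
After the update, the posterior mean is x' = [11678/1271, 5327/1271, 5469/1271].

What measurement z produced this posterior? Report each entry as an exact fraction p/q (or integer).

x̄ = F·x = [16, 1, -3]
P̄ = F·P·Fᵀ + Q = [77 1 -35; 1 57 -4; -35 -4 88]
S = H·P̄·Hᵀ + R = [2542]
K = P̄·Hᵀ·S⁻¹ = [-333/2542; 78/1271; 357/2542]
x' − x̄ = [-8658/1271, 4056/1271, 9282/1271] = K·y
y = (KᵀK)⁻¹·Kᵀ·(x' − x̄) = [52]
z = y + H·x̄ = [52] + [-54] = [-2]

z = [-2]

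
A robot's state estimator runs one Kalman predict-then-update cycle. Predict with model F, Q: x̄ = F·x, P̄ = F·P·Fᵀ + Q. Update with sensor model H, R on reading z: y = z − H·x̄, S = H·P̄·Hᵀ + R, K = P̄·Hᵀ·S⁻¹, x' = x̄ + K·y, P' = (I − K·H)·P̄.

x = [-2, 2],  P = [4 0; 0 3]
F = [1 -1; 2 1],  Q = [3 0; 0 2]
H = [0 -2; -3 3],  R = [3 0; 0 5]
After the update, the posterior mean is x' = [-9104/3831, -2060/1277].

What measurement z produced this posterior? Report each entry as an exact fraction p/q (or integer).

x̄ = F·x = [-4, -2]
P̄ = F·P·Fᵀ + Q = [10 5; 5 21]
S = H·P̄·Hᵀ + R = [87 -96; -96 194]
K = P̄·Hᵀ·S⁻¹ = [-1690/3831 -755/2554; -590/1277 24/1277]
x' − x̄ = [6220/3831, 494/1277] = K·y
y = (KᵀK)⁻¹·Kᵀ·(x' − x̄) = [-1, -4]
z = y + H·x̄ = [-1, -4] + [4, 6] = [3, 2]

z = [3, 2]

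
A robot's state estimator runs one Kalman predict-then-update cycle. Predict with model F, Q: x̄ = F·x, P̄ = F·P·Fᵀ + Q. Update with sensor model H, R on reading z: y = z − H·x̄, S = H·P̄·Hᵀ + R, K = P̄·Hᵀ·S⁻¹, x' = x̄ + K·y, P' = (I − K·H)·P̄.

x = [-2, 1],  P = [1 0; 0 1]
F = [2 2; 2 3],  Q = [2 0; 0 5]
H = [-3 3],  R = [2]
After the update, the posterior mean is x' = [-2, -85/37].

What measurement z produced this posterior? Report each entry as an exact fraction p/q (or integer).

x̄ = F·x = [-2, -1]
P̄ = F·P·Fᵀ + Q = [10 10; 10 18]
S = H·P̄·Hᵀ + R = [74]
K = P̄·Hᵀ·S⁻¹ = [0; 12/37]
x' − x̄ = [0, -48/37] = K·y
y = (KᵀK)⁻¹·Kᵀ·(x' − x̄) = [-4]
z = y + H·x̄ = [-4] + [3] = [-1]

z = [-1]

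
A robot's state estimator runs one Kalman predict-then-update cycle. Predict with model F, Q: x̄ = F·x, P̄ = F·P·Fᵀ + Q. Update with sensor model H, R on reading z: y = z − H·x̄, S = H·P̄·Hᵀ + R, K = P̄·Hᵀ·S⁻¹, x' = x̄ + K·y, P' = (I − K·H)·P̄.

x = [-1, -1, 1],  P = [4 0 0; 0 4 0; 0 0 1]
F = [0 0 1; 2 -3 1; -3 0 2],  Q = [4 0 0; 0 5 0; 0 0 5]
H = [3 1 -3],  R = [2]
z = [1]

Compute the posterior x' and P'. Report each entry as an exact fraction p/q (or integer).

x̄ = F·x = [1, 2, 5]
P̄ = F·P·Fᵀ + Q = [5 1 2; 1 58 -22; 2 -22 45]
y = z − H·x̄ = [11]
S = H·P̄·Hᵀ + R = [612]
K = P̄·Hᵀ·S⁻¹ = [5/306; 127/612; -151/612]
x' = x̄ + K·y = [361/306, 2621/612, 1399/612]
P' = (I − K·H)·P̄ = [740/153 -329/306 1367/306; -329/306 19367/612 5713/612; 1367/306 5713/612 4739/612]

x' = [361/306, 2621/612, 1399/612]
P' = [740/153 -329/306 1367/306; -329/306 19367/612 5713/612; 1367/306 5713/612 4739/612]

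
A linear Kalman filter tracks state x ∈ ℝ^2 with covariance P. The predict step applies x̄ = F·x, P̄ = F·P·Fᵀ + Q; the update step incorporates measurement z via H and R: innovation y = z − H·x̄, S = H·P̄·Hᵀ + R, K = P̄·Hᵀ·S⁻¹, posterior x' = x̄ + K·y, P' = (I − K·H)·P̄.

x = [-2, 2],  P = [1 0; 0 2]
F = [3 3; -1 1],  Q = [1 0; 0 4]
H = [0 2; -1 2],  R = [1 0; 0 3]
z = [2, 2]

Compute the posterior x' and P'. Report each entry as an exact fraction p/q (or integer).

x' = [8/293, 318/293]
P' = [3076/879 383/879; 383/879 208/879]

x̄ = F·x = [0, 4]
P̄ = F·P·Fᵀ + Q = [28 3; 3 7]
y = z − H·x̄ = [-6, -6]
S = H·P̄·Hᵀ + R = [29 22; 22 47]
K = P̄·Hᵀ·S⁻¹ = [766/879 -770/879; 416/879 11/879]
x' = x̄ + K·y = [8/293, 318/293]
P' = (I − K·H)·P̄ = [3076/879 383/879; 383/879 208/879]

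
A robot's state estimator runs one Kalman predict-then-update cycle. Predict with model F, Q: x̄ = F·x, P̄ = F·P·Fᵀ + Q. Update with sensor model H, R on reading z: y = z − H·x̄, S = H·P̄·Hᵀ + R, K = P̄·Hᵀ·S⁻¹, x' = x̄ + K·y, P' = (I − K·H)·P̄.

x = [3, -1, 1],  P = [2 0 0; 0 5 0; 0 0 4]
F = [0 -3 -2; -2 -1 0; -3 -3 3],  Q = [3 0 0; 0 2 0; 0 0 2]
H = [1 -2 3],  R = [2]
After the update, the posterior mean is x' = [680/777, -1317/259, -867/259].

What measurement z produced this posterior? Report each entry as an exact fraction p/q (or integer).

x̄ = F·x = [1, -5, -3]
P̄ = F·P·Fᵀ + Q = [64 15 21; 15 15 27; 21 27 101]
S = H·P̄·Hᵀ + R = [777]
K = P̄·Hᵀ·S⁻¹ = [97/777; 22/259; 90/259]
x' − x̄ = [-97/777, -22/259, -90/259] = K·y
y = (KᵀK)⁻¹·Kᵀ·(x' − x̄) = [-1]
z = y + H·x̄ = [-1] + [2] = [1]

z = [1]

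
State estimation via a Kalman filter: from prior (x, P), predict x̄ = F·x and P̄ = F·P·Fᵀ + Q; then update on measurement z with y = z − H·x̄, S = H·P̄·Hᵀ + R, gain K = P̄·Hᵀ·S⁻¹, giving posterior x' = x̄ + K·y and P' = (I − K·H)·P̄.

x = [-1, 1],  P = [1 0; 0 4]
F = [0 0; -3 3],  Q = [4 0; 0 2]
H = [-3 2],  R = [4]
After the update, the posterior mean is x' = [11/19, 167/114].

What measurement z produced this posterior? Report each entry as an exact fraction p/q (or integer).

z = [1]

x̄ = F·x = [0, 6]
P̄ = F·P·Fᵀ + Q = [4 0; 0 47]
S = H·P̄·Hᵀ + R = [228]
K = P̄·Hᵀ·S⁻¹ = [-1/19; 47/114]
x' − x̄ = [11/19, -517/114] = K·y
y = (KᵀK)⁻¹·Kᵀ·(x' − x̄) = [-11]
z = y + H·x̄ = [-11] + [12] = [1]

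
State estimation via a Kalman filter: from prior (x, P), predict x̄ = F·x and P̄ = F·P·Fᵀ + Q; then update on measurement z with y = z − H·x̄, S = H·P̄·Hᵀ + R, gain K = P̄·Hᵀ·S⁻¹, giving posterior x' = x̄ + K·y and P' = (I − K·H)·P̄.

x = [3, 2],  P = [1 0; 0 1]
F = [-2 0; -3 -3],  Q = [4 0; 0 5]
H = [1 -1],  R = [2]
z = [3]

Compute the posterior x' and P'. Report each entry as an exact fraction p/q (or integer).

x̄ = F·x = [-6, -15]
P̄ = F·P·Fᵀ + Q = [8 6; 6 23]
y = z − H·x̄ = [-6]
S = H·P̄·Hᵀ + R = [21]
K = P̄·Hᵀ·S⁻¹ = [2/21; -17/21]
x' = x̄ + K·y = [-46/7, -71/7]
P' = (I − K·H)·P̄ = [164/21 160/21; 160/21 194/21]

x' = [-46/7, -71/7]
P' = [164/21 160/21; 160/21 194/21]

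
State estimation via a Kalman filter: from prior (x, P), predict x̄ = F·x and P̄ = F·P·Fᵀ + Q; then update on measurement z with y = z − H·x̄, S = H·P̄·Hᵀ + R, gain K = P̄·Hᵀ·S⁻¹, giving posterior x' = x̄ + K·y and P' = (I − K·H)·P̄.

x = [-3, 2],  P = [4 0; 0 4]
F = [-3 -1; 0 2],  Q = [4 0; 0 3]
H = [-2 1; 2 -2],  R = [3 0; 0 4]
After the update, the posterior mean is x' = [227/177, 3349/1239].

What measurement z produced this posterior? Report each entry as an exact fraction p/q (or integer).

x̄ = F·x = [7, 4]
P̄ = F·P·Fᵀ + Q = [44 -8; -8 19]
S = H·P̄·Hᵀ + R = [230 -262; -262 320]
K = P̄·Hᵀ·S⁻¹ = [-124/177 -44/177; -737/1239 -1625/2478]
x' − x̄ = [-1012/177, -1607/1239] = K·y
y = (KᵀK)⁻¹·Kᵀ·(x' − x̄) = [11, -8]
z = y + H·x̄ = [11, -8] + [-10, 6] = [1, -2]

z = [1, -2]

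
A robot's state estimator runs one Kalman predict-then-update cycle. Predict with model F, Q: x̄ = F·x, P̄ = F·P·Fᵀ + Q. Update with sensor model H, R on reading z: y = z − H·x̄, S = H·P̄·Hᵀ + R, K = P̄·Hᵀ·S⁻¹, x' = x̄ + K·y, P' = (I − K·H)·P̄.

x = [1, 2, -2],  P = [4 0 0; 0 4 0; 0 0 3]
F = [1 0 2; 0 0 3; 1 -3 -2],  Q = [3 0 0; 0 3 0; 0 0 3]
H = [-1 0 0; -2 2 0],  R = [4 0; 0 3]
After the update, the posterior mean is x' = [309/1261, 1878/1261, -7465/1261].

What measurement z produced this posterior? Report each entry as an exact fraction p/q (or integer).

x̄ = F·x = [-3, -6, -1]
P̄ = F·P·Fᵀ + Q = [19 18 -8; 18 30 -18; -8 -18 55]
S = H·P̄·Hᵀ + R = [23 2; 2 55]
K = P̄·Hᵀ·S⁻¹ = [-1041/1261 -8/1261; -1038/1261 588/1261; 480/1261 -476/1261]
x' − x̄ = [4092/1261, 9444/1261, -6204/1261] = K·y
y = (KᵀK)⁻¹·Kᵀ·(x' − x̄) = [-4, 9]
z = y + H·x̄ = [-4, 9] + [3, -6] = [-1, 3]

z = [-1, 3]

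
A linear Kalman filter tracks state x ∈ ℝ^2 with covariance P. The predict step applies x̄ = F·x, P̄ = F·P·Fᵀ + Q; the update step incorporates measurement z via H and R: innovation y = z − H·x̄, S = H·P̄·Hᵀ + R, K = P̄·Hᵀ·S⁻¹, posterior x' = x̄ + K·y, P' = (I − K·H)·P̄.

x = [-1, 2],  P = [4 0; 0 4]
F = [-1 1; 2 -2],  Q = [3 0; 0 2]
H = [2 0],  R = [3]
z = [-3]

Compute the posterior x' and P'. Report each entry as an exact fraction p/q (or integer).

x̄ = F·x = [3, -6]
P̄ = F·P·Fᵀ + Q = [11 -16; -16 34]
y = z − H·x̄ = [-9]
S = H·P̄·Hᵀ + R = [47]
K = P̄·Hᵀ·S⁻¹ = [22/47; -32/47]
x' = x̄ + K·y = [-57/47, 6/47]
P' = (I − K·H)·P̄ = [33/47 -48/47; -48/47 574/47]

x' = [-57/47, 6/47]
P' = [33/47 -48/47; -48/47 574/47]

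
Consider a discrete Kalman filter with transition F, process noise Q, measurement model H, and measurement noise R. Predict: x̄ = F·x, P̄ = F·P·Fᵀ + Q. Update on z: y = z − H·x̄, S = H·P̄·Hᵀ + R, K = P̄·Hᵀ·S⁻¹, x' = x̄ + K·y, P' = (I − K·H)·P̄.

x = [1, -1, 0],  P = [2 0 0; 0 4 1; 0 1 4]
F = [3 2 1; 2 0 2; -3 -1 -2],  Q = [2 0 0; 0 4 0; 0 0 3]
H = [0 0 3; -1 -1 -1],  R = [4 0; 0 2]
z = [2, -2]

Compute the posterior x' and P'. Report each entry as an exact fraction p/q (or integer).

x' = [-326/6677, 7664/6677, 4046/6677]
P' = [41430/6677 -32816/6677 -1740/6677; -32816/6677 39220/6677 -1368/6677; -1740/6677 -1368/6677 2916/6677]

x̄ = F·x = [1, 2, -2]
P̄ = F·P·Fᵀ + Q = [44 24 -39; 24 28 -30; -39 -30 45]
y = z − H·x̄ = [8, -1]
S = H·P̄·Hᵀ + R = [409 72; 72 29]
K = P̄·Hᵀ·S⁻¹ = [-1305/6677 -3437/6677; -1026/6677 -2518/6677; 2187/6677 96/6677]
x' = x̄ + K·y = [-326/6677, 7664/6677, 4046/6677]
P' = (I − K·H)·P̄ = [41430/6677 -32816/6677 -1740/6677; -32816/6677 39220/6677 -1368/6677; -1740/6677 -1368/6677 2916/6677]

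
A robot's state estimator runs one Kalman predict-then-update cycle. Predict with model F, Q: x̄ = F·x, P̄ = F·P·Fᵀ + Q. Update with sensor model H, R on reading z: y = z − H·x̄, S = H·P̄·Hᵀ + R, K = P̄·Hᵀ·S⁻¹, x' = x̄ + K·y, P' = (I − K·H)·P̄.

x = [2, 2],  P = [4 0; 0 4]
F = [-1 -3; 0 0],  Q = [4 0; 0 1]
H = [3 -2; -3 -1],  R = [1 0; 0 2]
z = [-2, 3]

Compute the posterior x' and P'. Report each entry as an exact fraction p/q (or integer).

x̄ = F·x = [-8, 0]
P̄ = F·P·Fᵀ + Q = [44 0; 0 1]
y = z − H·x̄ = [22, -21]
S = H·P̄·Hᵀ + R = [401 -394; -394 399]
K = P̄·Hᵀ·S⁻¹ = [60/433 -84/433; -1192/4763 -1189/4763]
x' = x̄ + K·y = [-380/433, -1255/4763]
P' = (I − K·H)·P̄ = [44/433 36/433; 36/433 1190/4763]

x' = [-380/433, -1255/4763]
P' = [44/433 36/433; 36/433 1190/4763]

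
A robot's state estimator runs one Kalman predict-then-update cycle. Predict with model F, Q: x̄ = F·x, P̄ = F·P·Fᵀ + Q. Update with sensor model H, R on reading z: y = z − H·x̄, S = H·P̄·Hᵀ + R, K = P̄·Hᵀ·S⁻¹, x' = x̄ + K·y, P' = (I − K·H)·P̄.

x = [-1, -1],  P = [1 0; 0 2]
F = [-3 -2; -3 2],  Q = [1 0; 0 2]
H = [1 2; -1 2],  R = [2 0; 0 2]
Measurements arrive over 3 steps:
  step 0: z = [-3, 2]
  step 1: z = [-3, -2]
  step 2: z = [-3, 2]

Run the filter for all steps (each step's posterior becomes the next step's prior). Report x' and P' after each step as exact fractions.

step 0: x̄ = F·x = [5, 1]
step 0: P̄ = F·P·Fᵀ + Q = [18 1; 1 19]
step 0: y = z − H·x̄ = [-10, 5]
step 0: S = H·P̄·Hᵀ + R = [100 58; 58 92]
step 0: K = P̄·Hᵀ·S⁻¹ = [692/1459 -690/1459; 721/2918 719/2918]
step 0: x' = x̄ + K·y = [-3075/1459, -697/2918]
step 0: P' = (I − K·H)·P̄ = [1382/1459 1/1459; 1/1459 360/1459]
step 1: x̄ = F·x = [9922/1459, 8528/1459]
step 1: P̄ = F·P·Fᵀ + Q = [15349/1459 10998/1459; 10998/1459 16784/1459]
step 1: y = z − H·x̄ = [-31355/1459, -10052/1459]
step 1: S = H·P̄·Hᵀ + R = [129395/1459 51787/1459; 51787/1459 41411/1459]
step 1: K = P̄·Hᵀ·S⁻¹ = [137339/305744 -122675/305744; 115951/458616 104953/458616]
step 1: x' = x̄ + K·y = [-27103/305744, -534307/458616]
step 1: P' = (I − K·H)·P̄ = [130007/152872 1833/76436; 1833/76436 27613/114654]
step 2: x̄ = F·x = [2381155/917232, -1893301/917232]
step 2: P̄ = F·P·Fᵀ + Q = [4542589/458616 3068381/458616; 3068381/458616 4737253/458616]
step 2: y = z − H·x̄ = [-1346249/917232, 2667407/305744]
step 2: S = H·P̄·Hᵀ + R = [36682357/458616 4802141/152872; 4802141/152872 4045103/152872]
step 2: K = P̄·Hᵀ·S⁻¹ = [116252915/259047562 -103979391/259047562; 65329669/259047562 59192907/259047562]
step 2: x' = x̄ + K·y = [-202641774/129523781, -114180803/259047562]
step 2: P' = (I − K·H)·P̄ = [110116153/129523781 3068381/129523781; 3068381/129523781 31130644/129523781]

step 0: x' = [-3075/1459, -697/2918], P' = [1382/1459 1/1459; 1/1459 360/1459]
step 1: x' = [-27103/305744, -534307/458616], P' = [130007/152872 1833/76436; 1833/76436 27613/114654]
step 2: x' = [-202641774/129523781, -114180803/259047562], P' = [110116153/129523781 3068381/129523781; 3068381/129523781 31130644/129523781]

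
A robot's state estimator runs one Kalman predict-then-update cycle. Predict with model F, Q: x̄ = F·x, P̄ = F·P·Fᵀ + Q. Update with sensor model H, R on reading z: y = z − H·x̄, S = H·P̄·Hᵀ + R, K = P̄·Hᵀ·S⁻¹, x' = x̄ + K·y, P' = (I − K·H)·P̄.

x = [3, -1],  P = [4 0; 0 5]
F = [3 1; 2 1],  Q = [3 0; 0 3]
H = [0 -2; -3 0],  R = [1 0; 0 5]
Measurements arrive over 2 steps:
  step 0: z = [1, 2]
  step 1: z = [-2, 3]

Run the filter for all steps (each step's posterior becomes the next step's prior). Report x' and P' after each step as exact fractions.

step 0: x̄ = F·x = [8, 5]
step 0: P̄ = F·P·Fᵀ + Q = [44 29; 29 24]
step 0: y = z − H·x̄ = [11, 26]
step 0: S = H·P̄·Hᵀ + R = [97 174; 174 401]
step 0: K = P̄·Hᵀ·S⁻¹ = [-290/8621 -2712/8621; -4110/8621 -87/8621]
step 0: x' = x̄ + K·y = [-4734/8621, -4367/8621]
step 0: P' = (I − K·H)·P̄ = [4520/8621 145/8621; 145/8621 2055/8621]
step 1: x̄ = F·x = [-18569/8621, -13835/8621]
step 1: P̄ = F·P·Fᵀ + Q = [69468/8621 29900/8621; 29900/8621 46578/8621]
step 1: y = z − H·x̄ = [-44912/8621, -29844/8621]
step 1: S = H·P̄·Hᵀ + R = [194933/8621 179400/8621; 179400/8621 668317/8621]
step 1: K = P̄·Hᵀ·S⁻¹ = [-23000/875257 -3467892/11378341; -411924/875257 -6900/875257]
step 1: x' = x̄ + K·y = [-10945361/11378341, 765233/875257]
step 1: P' = (I − K·H)·P̄ = [5779820/11378341 11500/875257; 11500/875257 205962/875257]

step 0: x' = [-4734/8621, -4367/8621], P' = [4520/8621 145/8621; 145/8621 2055/8621]
step 1: x' = [-10945361/11378341, 765233/875257], P' = [5779820/11378341 11500/875257; 11500/875257 205962/875257]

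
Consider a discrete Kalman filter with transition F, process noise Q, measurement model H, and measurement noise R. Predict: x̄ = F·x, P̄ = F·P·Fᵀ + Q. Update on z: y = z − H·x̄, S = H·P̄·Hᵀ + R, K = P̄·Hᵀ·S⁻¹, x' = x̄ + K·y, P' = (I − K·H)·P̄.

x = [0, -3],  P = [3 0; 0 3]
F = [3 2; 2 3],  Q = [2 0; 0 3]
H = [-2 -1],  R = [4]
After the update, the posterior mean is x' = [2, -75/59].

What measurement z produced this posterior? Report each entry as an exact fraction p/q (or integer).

z = [-3]

x̄ = F·x = [-6, -9]
P̄ = F·P·Fᵀ + Q = [41 36; 36 42]
S = H·P̄·Hᵀ + R = [354]
K = P̄·Hᵀ·S⁻¹ = [-1/3; -19/59]
x' − x̄ = [8, 456/59] = K·y
y = (KᵀK)⁻¹·Kᵀ·(x' − x̄) = [-24]
z = y + H·x̄ = [-24] + [21] = [-3]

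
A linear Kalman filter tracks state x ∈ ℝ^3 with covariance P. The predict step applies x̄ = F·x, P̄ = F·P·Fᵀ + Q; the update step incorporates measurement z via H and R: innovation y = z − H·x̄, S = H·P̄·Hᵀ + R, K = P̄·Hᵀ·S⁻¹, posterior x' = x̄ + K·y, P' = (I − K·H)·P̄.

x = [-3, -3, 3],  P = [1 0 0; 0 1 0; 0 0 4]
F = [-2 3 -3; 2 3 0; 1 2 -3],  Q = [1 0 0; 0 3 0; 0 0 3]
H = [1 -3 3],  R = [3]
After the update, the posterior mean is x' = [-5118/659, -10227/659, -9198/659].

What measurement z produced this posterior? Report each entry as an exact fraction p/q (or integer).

z = [-3]

x̄ = F·x = [-12, -15, -18]
P̄ = F·P·Fᵀ + Q = [50 5 40; 5 16 8; 40 8 44]
S = H·P̄·Hᵀ + R = [659]
K = P̄·Hᵀ·S⁻¹ = [155/659; -19/659; 148/659]
x' − x̄ = [2790/659, -342/659, 2664/659] = K·y
y = (KᵀK)⁻¹·Kᵀ·(x' − x̄) = [18]
z = y + H·x̄ = [18] + [-21] = [-3]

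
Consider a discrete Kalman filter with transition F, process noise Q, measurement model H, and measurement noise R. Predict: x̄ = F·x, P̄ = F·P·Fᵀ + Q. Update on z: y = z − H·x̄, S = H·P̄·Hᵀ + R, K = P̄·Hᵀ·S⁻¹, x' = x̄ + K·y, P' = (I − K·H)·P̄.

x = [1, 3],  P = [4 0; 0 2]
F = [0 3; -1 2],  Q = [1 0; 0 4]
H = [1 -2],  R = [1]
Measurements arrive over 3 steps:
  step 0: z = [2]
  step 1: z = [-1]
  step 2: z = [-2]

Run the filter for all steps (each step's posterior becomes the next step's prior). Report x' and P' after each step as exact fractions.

step 0: x̄ = F·x = [9, 5]
step 0: P̄ = F·P·Fᵀ + Q = [19 12; 12 16]
step 0: y = z − H·x̄ = [3]
step 0: S = H·P̄·Hᵀ + R = [36]
step 0: K = P̄·Hᵀ·S⁻¹ = [-5/36; -5/9]
step 0: x' = x̄ + K·y = [103/12, 10/3]
step 0: P' = (I − K·H)·P̄ = [659/36 83/9; 83/9 44/9]
step 1: x̄ = F·x = [10, -23/12]
step 1: P̄ = F·P·Fᵀ + Q = [45 5/3; 5/3 179/36]
step 1: y = z − H·x̄ = [-89/6]
step 1: S = H·P̄·Hᵀ + R = [533/9]
step 1: K = P̄·Hᵀ·S⁻¹ = [375/533; -149/1066]
step 1: x' = x̄ + K·y = [-465/1066, 167/1066]
step 1: P' = (I − K·H)·P̄ = [8360/533 7985/1066; 7985/1066 4067/1066]
step 2: x̄ = F·x = [501/1066, 799/1066]
step 2: P̄ = F·P·Fᵀ + Q = [37669/1066 447/1066; 447/1066 2656/533]
step 2: y = z − H·x̄ = [-1035/1066]
step 2: S = H·P̄·Hᵀ + R = [58195/1066]
step 2: K = P̄·Hᵀ·S⁻¹ = [7355/11639; -10177/58195]
step 2: x' = x̄ + K·y = [-1671/11639, 10700/11639]
step 2: P' = (I − K·H)·P̄ = [157551/11639 75098/11639; 75098/11639 385667/116390]

step 0: x' = [103/12, 10/3], P' = [659/36 83/9; 83/9 44/9]
step 1: x' = [-465/1066, 167/1066], P' = [8360/533 7985/1066; 7985/1066 4067/1066]
step 2: x' = [-1671/11639, 10700/11639], P' = [157551/11639 75098/11639; 75098/11639 385667/116390]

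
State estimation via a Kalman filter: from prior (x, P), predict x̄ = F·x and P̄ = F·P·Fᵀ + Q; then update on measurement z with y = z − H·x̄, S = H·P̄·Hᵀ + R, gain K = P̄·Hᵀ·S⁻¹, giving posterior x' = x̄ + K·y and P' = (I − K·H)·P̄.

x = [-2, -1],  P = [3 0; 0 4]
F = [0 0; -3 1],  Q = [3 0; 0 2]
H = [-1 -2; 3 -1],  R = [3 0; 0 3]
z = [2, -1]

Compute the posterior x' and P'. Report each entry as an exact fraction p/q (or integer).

x̄ = F·x = [0, 5]
P̄ = F·P·Fᵀ + Q = [3 0; 0 33]
y = z − H·x̄ = [12, 4]
S = H·P̄·Hᵀ + R = [138 57; 57 63]
K = P̄·Hᵀ·S⁻¹ = [-78/605 157/605; -23/55 -8/55]
x' = x̄ + K·y = [-28/55, -3/5]
P' = (I − K·H)·P̄ = [168/605 3/55; 3/55 3/5]

x' = [-28/55, -3/5]
P' = [168/605 3/55; 3/55 3/5]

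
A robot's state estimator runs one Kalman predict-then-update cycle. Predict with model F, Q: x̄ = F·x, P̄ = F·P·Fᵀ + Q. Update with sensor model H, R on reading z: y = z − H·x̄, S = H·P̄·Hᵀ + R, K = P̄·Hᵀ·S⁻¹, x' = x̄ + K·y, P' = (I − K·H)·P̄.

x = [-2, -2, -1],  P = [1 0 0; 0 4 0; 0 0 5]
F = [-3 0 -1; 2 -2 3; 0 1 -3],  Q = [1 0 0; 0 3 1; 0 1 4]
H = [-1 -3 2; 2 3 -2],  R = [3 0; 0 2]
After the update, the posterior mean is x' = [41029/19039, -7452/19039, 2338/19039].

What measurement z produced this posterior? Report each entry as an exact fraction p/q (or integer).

x̄ = F·x = [7, -3, 1]
P̄ = F·P·Fᵀ + Q = [15 -21 15; -21 68 -52; 15 -52 53]
S = H·P̄·Hᵀ + R = [1280 -1199; -1199 1138]
K = P̄·Hᵀ·S⁻¹ = [13227/19039 12882/19039; -7672/19039 -3633/19039; 2918/19039 -807/19039]
x' − x̄ = [-92244/19039, 49665/19039, -16701/19039] = K·y
y = (KᵀK)⁻¹·Kᵀ·(x' − x̄) = [-6, -1]
z = y + H·x̄ = [-6, -1] + [4, 3] = [-2, 2]

z = [-2, 2]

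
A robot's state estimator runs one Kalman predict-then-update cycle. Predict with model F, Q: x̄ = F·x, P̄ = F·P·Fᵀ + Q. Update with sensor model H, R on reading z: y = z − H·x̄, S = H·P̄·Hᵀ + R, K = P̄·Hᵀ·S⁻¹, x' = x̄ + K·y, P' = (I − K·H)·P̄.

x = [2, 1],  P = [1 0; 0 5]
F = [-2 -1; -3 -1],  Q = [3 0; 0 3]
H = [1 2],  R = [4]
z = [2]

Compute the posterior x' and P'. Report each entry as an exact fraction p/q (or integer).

x̄ = F·x = [-5, -7]
P̄ = F·P·Fᵀ + Q = [12 11; 11 17]
y = z − H·x̄ = [21]
S = H·P̄·Hᵀ + R = [128]
K = P̄·Hᵀ·S⁻¹ = [17/64; 45/128]
x' = x̄ + K·y = [37/64, 49/128]
P' = (I − K·H)·P̄ = [95/32 -61/64; -61/64 151/128]

x' = [37/64, 49/128]
P' = [95/32 -61/64; -61/64 151/128]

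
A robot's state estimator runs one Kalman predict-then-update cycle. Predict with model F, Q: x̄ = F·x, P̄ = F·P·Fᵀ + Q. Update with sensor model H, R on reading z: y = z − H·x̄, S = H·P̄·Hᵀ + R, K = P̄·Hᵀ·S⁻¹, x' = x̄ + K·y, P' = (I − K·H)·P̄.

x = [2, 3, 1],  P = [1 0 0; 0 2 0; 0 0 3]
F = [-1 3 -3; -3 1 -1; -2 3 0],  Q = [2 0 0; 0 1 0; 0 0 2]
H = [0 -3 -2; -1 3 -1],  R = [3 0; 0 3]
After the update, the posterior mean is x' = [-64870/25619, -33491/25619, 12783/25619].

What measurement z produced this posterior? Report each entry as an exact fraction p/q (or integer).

x̄ = F·x = [4, -4, 5]
P̄ = F·P·Fᵀ + Q = [48 18 20; 18 15 12; 20 12 24]
S = H·P̄·Hᵀ + R = [378 -29; -29 70]
K = P̄·Hᵀ·S⁻¹ = [-6986/25619 -8018/25619; -4395/25619 3669/25619; -6112/25619 -5460/25619]
x' − x̄ = [-167346/25619, 68985/25619, -115312/25619] = K·y
y = (KᵀK)⁻¹·Kᵀ·(x' − x̄) = [1, 20]
z = y + H·x̄ = [1, 20] + [2, -21] = [3, -1]

z = [3, -1]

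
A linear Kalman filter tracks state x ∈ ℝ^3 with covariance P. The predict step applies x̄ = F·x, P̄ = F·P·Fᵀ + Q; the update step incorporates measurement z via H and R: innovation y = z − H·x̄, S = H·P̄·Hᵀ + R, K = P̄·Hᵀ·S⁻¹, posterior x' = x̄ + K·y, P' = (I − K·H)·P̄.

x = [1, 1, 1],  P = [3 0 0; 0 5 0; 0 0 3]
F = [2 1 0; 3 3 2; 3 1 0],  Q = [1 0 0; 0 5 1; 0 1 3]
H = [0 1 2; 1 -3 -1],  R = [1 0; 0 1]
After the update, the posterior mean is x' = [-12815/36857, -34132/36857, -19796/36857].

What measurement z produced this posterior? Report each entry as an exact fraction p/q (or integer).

z = [-2, 3]

x̄ = F·x = [3, 8, 4]
P̄ = F·P·Fᵀ + Q = [18 33 23; 33 89 43; 23 43 35]
S = H·P̄·Hᵀ + R = [402 -559; -559 869]
K = P̄·Hᵀ·S⁻¹ = [10515/36857 2353/36857; -2768/36857 -13529/36857; 19378/36857 6485/36857]
x' − x̄ = [-123386/36857, -328988/36857, -167224/36857] = K·y
y = (KᵀK)⁻¹·Kᵀ·(x' − x̄) = [-18, 28]
z = y + H·x̄ = [-18, 28] + [16, -25] = [-2, 3]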